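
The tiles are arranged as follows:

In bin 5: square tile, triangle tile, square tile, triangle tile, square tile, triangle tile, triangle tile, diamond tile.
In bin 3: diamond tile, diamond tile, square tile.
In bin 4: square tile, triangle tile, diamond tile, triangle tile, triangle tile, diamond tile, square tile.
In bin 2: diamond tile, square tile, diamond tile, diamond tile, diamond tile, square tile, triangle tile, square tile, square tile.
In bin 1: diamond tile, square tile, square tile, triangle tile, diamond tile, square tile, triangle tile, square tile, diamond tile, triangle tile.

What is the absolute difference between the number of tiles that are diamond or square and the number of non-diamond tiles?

tiles that are diamond or square: 26. non-diamond tiles: 25.
|26 − 25| = 26 − 25 = 1.

1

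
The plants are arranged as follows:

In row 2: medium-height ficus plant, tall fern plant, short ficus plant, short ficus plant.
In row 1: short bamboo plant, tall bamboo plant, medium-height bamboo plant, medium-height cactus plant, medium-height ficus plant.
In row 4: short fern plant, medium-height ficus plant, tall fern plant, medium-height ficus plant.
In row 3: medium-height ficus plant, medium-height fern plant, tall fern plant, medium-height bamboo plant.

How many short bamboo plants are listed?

1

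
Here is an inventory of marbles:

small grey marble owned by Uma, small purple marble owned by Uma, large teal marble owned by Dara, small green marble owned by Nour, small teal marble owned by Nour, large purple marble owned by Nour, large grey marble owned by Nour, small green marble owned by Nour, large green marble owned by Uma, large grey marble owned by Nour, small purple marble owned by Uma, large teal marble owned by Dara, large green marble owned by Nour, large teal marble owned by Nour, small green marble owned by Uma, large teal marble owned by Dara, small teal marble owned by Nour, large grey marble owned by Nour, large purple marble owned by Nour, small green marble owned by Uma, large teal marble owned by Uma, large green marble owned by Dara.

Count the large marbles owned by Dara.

4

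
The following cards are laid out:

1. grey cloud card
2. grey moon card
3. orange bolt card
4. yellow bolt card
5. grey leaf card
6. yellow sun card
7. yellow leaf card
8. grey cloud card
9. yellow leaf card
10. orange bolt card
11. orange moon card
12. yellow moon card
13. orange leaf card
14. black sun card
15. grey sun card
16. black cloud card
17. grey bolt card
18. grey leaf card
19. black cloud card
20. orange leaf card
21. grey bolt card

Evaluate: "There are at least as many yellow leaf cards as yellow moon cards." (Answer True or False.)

There are 2 yellow leaf cards.
There is 1 yellow moon card.
The claim requires 2 ≥ 1, which holds.

True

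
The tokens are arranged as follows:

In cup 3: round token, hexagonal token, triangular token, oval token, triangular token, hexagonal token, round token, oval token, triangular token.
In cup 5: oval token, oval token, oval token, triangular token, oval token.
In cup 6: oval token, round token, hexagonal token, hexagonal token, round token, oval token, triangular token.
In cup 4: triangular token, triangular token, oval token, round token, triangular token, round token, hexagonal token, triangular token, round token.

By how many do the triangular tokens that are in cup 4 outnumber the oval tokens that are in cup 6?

2

triangular tokens in cup 4: 4.
oval tokens in cup 6: 2.
4 − 2 = 2.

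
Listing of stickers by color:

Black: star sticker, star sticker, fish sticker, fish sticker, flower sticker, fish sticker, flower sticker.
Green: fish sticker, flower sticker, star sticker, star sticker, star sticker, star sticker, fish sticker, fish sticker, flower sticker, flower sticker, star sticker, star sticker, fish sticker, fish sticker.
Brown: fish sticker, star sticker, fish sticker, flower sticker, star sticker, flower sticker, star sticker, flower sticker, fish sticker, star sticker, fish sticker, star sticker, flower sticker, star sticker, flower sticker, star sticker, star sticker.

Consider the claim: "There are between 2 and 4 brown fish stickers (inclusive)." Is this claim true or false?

True

|brown fish stickers| = 4.
The claim requires 2 ≤ 4 ≤ 4, which holds.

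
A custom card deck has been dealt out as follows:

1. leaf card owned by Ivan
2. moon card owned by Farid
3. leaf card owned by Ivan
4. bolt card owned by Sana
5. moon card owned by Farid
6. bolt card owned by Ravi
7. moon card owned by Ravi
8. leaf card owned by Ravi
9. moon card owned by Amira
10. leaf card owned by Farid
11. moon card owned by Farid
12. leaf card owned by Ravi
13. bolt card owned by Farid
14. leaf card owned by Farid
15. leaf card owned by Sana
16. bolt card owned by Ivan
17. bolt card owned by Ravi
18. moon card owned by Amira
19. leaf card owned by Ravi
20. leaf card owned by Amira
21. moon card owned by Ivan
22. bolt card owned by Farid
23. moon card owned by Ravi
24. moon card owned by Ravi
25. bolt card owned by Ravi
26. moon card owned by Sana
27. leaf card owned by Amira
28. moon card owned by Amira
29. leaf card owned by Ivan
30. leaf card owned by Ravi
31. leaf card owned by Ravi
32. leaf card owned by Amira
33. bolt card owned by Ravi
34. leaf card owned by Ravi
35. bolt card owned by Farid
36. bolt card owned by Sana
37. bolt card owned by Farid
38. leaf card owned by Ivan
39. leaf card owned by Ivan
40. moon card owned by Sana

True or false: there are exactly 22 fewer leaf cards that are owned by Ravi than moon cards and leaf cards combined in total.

False

Count of leaf cards owned by Ravi: 6.
moon cards: 12; leaf cards: 17; combined: 12 + 17 = 29.
The claim requires 29 − 6 (= 23) to equal 22, which does not hold.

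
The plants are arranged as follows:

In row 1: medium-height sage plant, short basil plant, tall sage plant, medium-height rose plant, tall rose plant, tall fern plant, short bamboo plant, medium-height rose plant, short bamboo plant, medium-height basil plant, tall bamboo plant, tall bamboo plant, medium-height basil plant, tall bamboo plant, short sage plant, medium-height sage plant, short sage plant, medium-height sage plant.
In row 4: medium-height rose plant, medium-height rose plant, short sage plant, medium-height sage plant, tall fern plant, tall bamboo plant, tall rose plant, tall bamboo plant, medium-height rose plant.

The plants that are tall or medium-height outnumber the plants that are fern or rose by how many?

12

plants that are tall or medium-height: 21.
plants that are fern or rose: 9.
21 − 9 = 12.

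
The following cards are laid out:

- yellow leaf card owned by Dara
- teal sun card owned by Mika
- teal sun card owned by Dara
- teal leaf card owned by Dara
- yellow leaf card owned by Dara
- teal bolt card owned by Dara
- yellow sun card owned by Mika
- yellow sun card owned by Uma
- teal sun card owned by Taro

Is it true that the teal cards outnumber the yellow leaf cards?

|teal cards| = 5.
|yellow leaf cards| = 2.
The claim requires 5 > 2, which holds.

True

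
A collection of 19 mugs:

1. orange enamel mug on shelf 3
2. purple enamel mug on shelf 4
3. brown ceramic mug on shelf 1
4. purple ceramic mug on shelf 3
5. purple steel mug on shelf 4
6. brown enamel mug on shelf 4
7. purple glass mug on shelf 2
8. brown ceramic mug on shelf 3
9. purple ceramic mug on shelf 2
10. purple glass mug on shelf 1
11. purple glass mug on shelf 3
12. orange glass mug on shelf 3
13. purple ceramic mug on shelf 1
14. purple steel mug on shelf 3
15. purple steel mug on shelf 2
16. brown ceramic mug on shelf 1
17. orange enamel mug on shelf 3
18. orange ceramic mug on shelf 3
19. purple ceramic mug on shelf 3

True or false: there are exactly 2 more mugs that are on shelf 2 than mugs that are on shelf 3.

False

mugs on shelf 2: 3.
mugs on shelf 3: 9.
The claim requires 3 − 9 (= -6) to equal 2, which does not hold.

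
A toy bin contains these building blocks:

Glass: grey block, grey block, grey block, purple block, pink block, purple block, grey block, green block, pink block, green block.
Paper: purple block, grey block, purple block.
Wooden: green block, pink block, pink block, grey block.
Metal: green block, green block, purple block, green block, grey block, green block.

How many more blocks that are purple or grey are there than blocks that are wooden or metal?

2

blocks that are purple or grey: 12.
blocks that are wooden or metal: 10.
12 − 10 = 2.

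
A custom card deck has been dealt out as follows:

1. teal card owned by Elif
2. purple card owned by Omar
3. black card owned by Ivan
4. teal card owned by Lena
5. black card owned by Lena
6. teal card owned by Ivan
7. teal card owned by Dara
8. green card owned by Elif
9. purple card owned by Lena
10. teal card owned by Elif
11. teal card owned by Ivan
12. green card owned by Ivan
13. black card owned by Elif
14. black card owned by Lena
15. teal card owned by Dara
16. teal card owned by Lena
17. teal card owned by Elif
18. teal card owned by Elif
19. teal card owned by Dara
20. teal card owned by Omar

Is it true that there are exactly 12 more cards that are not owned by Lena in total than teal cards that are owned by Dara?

|cards that are not owned by Lena| = 15.
|teal cards owned by Dara| = 3.
The claim requires 15 − 3 (= 12) to equal 12, which holds.

True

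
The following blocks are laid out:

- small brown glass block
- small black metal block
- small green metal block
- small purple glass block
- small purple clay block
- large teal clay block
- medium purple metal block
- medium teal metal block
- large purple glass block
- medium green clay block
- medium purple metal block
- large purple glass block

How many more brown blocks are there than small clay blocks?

brown blocks: 1.
small clay blocks: 1.
1 − 1 = 0.

0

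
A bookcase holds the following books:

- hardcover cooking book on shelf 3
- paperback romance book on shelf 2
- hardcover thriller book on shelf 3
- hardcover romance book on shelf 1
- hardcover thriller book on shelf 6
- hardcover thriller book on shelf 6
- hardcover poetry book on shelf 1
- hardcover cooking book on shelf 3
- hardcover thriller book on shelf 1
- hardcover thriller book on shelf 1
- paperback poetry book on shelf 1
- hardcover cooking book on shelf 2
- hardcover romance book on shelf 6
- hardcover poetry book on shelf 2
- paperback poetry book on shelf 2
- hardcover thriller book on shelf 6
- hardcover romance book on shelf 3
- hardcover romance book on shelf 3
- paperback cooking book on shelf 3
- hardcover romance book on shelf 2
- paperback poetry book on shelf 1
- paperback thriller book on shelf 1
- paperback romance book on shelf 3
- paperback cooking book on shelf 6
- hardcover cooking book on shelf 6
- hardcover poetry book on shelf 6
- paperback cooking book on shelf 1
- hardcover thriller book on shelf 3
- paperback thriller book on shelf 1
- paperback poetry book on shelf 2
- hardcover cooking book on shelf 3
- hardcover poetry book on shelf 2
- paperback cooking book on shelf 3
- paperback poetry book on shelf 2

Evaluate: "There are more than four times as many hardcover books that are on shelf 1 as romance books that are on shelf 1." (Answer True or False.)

|hardcover books on shelf 1| = 4.
|romance books on shelf 1| = 1.
The claim requires 4 > 4 × 1 = 4, which does not hold.

False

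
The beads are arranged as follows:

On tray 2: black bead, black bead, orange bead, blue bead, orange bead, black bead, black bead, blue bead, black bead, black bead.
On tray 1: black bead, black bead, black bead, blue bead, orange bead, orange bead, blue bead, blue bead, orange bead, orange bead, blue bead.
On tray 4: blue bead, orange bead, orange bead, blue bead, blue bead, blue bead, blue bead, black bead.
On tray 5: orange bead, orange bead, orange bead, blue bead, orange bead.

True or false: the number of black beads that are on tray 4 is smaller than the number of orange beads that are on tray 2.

True

There is 1 black bead on tray 4.
There are 2 orange beads on tray 2.
The claim requires 1 < 2, which holds.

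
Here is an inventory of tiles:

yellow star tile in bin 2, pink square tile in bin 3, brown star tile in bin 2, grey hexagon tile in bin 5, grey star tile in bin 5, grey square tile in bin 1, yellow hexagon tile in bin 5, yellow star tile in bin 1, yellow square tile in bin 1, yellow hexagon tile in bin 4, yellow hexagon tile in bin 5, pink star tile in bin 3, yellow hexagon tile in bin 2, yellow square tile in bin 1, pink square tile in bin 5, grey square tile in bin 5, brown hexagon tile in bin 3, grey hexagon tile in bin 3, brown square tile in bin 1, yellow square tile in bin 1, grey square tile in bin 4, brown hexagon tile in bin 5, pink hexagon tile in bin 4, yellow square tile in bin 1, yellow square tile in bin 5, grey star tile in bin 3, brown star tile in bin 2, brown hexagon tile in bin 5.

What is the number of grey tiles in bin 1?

1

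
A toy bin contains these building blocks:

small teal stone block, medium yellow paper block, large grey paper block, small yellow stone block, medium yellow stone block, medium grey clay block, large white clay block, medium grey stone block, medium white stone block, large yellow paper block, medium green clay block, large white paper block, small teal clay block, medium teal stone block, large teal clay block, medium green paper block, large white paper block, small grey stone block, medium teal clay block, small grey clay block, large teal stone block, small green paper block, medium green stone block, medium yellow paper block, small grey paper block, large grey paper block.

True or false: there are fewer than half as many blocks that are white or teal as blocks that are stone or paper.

There are 10 blocks that are white or teal.
There are 19 blocks that are stone or paper.
The claim requires 2 × 10 = 20 < 19, which does not hold.

False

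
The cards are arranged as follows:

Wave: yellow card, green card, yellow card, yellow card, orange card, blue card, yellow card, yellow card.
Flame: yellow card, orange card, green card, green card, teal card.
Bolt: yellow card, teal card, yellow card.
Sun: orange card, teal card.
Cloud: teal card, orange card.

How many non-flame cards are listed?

15

Total cards: 20; with the excluded value: 5; remaining 20 − 5 = 15.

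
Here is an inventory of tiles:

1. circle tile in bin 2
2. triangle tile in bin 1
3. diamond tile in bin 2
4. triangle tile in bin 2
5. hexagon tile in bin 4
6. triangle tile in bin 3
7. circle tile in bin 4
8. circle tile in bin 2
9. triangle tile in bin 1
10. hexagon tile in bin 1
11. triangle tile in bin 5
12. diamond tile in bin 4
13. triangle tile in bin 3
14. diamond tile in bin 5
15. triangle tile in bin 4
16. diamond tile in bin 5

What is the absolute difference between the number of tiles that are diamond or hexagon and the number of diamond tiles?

tiles that are diamond or hexagon: 6. diamond tiles: 4.
|6 − 4| = 6 − 4 = 2.

2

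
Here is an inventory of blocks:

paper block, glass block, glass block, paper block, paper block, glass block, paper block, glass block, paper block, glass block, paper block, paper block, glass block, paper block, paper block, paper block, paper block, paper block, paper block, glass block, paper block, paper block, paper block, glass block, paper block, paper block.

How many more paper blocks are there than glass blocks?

paper blocks: 18.
glass blocks: 8.
18 − 8 = 10.

10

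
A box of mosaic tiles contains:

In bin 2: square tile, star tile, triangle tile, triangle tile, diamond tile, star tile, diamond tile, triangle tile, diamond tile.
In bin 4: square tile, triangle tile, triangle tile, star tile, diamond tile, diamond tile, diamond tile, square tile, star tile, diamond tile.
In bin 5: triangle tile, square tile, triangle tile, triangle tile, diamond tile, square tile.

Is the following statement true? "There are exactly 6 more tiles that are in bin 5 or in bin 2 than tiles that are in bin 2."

True

There are 15 tiles in bin 5 or in bin 2.
There are 9 tiles in bin 2.
The claim requires 15 − 9 (= 6) to equal 6, which holds.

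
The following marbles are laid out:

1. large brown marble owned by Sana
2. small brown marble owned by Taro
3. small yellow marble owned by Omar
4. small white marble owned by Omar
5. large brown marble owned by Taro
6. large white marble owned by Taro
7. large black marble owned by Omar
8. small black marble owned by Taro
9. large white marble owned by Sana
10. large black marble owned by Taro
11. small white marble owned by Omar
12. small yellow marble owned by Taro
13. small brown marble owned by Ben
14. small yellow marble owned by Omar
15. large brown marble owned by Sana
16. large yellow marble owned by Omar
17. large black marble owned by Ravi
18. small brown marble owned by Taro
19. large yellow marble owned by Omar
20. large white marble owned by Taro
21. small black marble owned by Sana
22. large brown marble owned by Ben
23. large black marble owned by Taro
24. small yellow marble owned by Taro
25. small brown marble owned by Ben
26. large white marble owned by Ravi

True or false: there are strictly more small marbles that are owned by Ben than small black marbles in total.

|small marbles owned by Ben| = 2.
|small black marbles| = 2.
The claim requires 2 > 2, which does not hold.

False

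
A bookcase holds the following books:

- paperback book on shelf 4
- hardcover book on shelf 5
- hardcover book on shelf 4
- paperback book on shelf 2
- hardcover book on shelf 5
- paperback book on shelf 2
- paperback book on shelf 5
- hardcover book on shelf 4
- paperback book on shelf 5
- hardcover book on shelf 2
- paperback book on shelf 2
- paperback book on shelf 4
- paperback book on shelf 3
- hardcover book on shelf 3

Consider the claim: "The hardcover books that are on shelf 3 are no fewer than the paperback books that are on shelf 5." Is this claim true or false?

False

|hardcover books on shelf 3| = 1.
|paperback books on shelf 5| = 2.
The claim requires 1 ≥ 2, which does not hold.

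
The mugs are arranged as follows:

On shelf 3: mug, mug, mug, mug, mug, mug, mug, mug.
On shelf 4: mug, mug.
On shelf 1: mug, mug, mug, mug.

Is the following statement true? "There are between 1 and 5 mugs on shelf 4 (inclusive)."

There are 2 mugs on shelf 4.
The claim requires 1 ≤ 2 ≤ 5, which holds.

True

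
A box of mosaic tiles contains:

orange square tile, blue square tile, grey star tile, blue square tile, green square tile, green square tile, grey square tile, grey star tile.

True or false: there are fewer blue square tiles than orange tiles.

There are 2 blue square tiles.
There is 1 orange tile.
The claim requires 2 < 1, which does not hold.

False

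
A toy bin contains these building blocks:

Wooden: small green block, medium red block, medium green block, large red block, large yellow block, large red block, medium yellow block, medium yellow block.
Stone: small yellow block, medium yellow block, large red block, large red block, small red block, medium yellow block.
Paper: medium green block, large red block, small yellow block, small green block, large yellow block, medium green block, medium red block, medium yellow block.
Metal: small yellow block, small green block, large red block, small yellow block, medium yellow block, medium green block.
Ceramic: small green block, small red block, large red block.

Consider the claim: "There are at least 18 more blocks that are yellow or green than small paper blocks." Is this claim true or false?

|blocks that are yellow or green| = 20.
|small paper blocks| = 2.
The claim requires 20 − 2 = 18 ≥ 18, which holds.

True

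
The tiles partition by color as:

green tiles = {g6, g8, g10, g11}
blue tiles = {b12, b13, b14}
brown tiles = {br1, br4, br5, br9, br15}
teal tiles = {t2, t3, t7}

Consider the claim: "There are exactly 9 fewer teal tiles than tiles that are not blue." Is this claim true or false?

True

|teal tiles| = 3.
|tiles that are not blue| = 12.
The claim requires 12 − 3 (= 9) to equal 9, which holds.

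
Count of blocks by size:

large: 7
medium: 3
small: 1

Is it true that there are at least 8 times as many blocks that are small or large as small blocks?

True

There are 8 blocks that are small or large.
There is 1 small block.
The claim requires 8 ≥ 8 × 1 = 8, which holds.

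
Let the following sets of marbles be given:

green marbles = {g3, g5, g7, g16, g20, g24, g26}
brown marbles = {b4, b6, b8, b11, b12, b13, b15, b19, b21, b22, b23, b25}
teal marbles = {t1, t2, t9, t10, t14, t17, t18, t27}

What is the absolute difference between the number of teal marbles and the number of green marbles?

teal marbles: 8. green marbles: 7.
|8 − 7| = 8 − 7 = 1.

1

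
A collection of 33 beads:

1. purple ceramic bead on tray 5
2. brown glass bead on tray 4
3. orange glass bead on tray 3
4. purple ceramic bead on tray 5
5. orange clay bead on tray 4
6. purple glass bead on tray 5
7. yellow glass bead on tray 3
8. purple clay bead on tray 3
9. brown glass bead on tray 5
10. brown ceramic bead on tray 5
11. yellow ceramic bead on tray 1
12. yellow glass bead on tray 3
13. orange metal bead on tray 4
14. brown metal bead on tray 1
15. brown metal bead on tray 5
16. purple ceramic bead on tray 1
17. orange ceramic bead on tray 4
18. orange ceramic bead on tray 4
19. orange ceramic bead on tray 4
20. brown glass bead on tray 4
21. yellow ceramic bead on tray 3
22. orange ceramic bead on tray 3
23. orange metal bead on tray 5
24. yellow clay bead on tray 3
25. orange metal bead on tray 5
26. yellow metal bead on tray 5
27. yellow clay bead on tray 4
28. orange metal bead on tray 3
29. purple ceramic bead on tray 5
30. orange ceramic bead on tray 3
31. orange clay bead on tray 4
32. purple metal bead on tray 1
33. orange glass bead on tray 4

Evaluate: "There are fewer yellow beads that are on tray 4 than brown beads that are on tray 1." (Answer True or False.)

False

|yellow beads on tray 4| = 1.
|brown beads on tray 1| = 1.
The claim requires 1 < 1, which does not hold.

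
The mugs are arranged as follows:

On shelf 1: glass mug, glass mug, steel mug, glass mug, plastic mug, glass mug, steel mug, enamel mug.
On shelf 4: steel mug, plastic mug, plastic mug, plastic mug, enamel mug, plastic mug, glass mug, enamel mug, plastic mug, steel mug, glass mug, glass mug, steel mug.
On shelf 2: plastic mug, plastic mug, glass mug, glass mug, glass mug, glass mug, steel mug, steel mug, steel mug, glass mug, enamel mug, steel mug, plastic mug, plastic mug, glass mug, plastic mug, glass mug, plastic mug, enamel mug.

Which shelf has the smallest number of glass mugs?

shelf 4

Counts by shelf (restricted to glass mugs): shelf 2→7, shelf 1→4, shelf 4→3.
The minimum is 3, held uniquely by shelf 4.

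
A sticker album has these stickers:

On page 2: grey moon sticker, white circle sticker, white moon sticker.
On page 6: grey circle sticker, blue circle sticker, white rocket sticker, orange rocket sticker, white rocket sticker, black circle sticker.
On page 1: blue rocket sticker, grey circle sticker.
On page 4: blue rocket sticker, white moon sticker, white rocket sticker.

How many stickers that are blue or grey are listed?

blue: 3; grey: 3; together 3 + 3 = 6.

6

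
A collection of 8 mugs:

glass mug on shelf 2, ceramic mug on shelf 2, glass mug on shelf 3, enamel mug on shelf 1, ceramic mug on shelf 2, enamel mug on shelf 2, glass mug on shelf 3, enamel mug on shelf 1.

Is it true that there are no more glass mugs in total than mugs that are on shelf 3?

False

|glass mugs| = 3.
|mugs on shelf 3| = 2.
The claim requires 3 ≤ 2, which does not hold.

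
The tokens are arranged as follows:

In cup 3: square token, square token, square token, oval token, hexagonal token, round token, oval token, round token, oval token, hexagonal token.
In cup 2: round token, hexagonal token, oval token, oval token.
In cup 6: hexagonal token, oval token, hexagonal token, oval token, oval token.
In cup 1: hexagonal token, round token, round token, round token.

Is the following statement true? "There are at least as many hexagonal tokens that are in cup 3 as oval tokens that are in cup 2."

|hexagonal tokens in cup 3| = 2.
|oval tokens in cup 2| = 2.
The claim requires 2 ≥ 2, which holds.

True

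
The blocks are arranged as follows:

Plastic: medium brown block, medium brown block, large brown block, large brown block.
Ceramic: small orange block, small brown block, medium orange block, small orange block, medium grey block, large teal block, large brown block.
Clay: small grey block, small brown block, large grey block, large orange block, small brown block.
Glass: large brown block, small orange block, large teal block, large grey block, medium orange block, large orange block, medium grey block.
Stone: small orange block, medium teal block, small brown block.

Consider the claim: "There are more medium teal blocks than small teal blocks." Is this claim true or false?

There is 1 medium teal block.
There are 0 small teal blocks.
The claim requires 1 > 0, which holds.

True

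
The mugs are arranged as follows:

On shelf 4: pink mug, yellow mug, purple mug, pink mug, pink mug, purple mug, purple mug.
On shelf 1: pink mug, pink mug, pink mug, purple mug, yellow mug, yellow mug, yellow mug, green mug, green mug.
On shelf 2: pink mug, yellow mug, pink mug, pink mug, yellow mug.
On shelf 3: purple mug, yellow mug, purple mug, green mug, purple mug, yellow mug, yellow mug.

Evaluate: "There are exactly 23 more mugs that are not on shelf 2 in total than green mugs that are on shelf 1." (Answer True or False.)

mugs that are not on shelf 2: 23.
green mugs on shelf 1: 2.
The claim requires 23 − 2 (= 21) to equal 23, which does not hold.

False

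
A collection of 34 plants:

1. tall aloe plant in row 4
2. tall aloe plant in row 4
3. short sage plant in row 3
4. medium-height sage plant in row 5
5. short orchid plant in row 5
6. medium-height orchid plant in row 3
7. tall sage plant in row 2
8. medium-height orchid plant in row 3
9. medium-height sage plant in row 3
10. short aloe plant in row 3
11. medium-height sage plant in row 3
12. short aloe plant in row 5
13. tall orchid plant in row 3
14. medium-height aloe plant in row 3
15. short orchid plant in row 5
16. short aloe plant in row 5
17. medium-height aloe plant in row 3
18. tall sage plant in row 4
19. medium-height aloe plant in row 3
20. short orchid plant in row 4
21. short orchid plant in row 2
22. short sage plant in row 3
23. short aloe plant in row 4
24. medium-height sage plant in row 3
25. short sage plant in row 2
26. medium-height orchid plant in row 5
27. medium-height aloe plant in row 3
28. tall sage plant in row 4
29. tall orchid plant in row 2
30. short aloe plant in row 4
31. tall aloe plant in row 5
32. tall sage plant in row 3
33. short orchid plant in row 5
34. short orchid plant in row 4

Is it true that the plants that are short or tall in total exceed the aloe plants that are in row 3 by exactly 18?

True

|plants that are short or tall| = 23.
|aloe plants in row 3| = 5.
The claim requires 23 − 5 (= 18) to equal 18, which holds.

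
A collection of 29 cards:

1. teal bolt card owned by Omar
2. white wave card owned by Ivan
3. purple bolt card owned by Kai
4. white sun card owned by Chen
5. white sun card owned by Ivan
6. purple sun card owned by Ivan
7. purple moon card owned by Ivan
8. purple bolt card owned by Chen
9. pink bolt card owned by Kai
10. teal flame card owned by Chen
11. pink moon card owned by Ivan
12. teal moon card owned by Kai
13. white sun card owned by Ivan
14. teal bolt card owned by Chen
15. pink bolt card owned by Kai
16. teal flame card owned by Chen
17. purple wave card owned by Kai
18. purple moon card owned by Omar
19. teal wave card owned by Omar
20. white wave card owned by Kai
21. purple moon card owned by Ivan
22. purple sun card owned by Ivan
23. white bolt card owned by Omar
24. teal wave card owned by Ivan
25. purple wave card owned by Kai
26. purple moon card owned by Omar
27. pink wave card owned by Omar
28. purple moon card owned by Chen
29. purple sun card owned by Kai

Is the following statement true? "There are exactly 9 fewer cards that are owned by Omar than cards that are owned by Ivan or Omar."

True

cards owned by Omar: 6.
cards owned by Ivan or Omar: 15.
The claim requires 15 − 6 (= 9) to equal 9, which holds.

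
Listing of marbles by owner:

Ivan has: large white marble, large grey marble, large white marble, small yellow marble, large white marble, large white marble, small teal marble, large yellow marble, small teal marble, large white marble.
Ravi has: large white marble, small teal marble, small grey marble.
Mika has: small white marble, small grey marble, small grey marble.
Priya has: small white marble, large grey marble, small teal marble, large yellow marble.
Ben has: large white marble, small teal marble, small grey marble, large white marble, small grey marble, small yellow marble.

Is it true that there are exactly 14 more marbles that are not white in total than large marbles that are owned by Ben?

True

There are 16 marbles that are not white.
Count of large marbles owned by Ben: 2.
The claim requires 16 − 2 (= 14) to equal 14, which holds.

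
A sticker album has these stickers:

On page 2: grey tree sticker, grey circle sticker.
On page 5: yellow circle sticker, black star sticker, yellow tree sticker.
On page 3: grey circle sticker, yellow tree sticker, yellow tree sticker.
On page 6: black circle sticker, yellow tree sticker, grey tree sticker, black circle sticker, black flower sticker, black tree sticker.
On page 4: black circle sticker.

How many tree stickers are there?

7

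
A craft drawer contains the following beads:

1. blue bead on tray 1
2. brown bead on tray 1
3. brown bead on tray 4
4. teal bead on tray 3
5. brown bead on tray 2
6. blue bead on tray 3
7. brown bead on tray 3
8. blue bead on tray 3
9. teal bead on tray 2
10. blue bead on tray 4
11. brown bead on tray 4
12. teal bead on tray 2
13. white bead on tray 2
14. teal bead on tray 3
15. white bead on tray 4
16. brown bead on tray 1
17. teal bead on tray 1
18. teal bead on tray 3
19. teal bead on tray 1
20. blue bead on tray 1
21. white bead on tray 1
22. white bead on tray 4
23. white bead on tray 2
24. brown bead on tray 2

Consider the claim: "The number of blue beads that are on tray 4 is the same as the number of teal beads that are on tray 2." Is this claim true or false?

False

blue beads on tray 4: 1.
teal beads on tray 2: 2.
The claim requires 1 = 2, which does not hold.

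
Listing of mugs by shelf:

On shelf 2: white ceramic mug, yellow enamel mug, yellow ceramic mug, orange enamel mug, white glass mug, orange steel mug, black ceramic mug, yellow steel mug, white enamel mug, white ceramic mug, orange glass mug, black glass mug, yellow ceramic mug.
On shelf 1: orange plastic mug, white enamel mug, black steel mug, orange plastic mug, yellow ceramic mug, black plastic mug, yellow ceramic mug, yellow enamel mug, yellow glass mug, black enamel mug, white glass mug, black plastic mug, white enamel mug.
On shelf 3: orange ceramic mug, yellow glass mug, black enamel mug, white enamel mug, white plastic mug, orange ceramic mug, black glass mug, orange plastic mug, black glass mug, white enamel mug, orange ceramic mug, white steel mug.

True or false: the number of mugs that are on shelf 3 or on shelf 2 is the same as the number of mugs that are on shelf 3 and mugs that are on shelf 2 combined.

True

There are 25 mugs on shelf 3 or on shelf 2.
mugs on shelf 3: 12; mugs on shelf 2: 13; combined: 12 + 13 = 25.
The claim requires 25 = 25, which holds.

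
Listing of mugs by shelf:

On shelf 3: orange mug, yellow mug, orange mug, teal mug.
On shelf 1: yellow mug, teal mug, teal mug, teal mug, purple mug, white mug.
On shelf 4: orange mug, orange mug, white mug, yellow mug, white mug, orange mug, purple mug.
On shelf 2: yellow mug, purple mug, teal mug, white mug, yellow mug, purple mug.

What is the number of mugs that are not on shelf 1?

17

Total mugs: 23; with the excluded value: 6; remaining 23 − 6 = 17.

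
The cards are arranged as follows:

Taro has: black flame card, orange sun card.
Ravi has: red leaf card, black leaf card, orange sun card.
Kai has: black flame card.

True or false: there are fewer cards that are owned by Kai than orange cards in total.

True

cards owned by Kai: 1.
orange cards: 2.
The claim requires 1 < 2, which holds.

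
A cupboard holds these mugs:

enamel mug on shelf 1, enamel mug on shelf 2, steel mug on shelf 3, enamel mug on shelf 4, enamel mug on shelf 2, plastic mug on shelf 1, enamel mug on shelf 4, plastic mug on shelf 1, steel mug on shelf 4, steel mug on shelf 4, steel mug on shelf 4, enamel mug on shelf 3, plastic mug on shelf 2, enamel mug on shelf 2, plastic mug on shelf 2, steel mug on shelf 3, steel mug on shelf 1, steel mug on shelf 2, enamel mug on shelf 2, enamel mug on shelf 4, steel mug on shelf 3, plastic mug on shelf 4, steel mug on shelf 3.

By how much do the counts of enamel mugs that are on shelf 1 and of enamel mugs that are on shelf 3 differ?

enamel mugs on shelf 1: 1. enamel mugs on shelf 3: 1.
|1 − 1| = 1 − 1 = 0.

0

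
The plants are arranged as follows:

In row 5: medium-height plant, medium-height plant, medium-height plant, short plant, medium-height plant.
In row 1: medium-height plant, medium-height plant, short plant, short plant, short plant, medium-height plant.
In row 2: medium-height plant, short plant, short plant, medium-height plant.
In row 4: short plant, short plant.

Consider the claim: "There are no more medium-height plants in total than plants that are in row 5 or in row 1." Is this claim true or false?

There are 9 medium-height plants.
There are 11 plants in row 5 or in row 1.
The claim requires 9 ≤ 11, which holds.

True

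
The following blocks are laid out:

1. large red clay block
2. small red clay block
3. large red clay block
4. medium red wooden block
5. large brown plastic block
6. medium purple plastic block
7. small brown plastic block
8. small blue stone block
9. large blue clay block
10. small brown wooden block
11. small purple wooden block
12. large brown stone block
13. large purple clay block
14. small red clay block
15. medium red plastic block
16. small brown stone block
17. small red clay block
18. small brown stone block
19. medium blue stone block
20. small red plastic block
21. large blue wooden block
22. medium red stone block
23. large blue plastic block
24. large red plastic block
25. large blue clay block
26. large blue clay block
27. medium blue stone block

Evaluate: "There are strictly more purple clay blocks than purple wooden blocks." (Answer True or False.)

False

purple clay blocks: 1.
purple wooden blocks: 1.
The claim requires 1 > 1, which does not hold.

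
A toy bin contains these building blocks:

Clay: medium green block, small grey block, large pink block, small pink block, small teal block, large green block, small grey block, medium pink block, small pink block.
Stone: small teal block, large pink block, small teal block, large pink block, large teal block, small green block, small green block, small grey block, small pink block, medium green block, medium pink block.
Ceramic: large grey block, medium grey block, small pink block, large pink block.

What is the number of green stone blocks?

3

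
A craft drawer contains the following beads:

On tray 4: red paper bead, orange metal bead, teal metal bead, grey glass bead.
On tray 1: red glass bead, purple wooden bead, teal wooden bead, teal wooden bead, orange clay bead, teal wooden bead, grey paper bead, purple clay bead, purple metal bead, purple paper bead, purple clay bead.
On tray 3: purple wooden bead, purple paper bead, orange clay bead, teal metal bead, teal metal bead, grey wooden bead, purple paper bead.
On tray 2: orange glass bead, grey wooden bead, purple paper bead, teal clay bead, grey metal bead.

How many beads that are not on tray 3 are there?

20

Total beads: 27; with the excluded value: 7; remaining 27 − 7 = 20.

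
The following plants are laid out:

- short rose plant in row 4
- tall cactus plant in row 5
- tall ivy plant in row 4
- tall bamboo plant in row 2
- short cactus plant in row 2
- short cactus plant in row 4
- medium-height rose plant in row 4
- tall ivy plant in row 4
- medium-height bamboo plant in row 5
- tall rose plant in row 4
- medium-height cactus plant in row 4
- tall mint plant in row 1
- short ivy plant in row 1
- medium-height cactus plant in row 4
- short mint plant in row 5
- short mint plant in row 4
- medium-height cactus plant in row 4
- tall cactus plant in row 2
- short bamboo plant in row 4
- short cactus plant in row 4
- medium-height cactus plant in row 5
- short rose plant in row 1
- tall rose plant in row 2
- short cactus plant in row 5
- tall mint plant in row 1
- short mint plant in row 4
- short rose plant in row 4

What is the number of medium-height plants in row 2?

0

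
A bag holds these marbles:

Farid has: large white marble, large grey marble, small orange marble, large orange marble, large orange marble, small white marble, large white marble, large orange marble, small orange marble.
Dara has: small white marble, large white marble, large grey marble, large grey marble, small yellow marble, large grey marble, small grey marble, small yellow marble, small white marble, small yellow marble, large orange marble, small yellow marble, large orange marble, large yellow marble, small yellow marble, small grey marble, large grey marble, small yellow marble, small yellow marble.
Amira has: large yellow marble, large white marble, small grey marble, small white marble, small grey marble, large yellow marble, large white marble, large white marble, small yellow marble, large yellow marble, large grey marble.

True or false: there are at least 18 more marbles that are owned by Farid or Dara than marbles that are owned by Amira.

marbles owned by Farid or Dara: 28.
marbles owned by Amira: 11.
The claim requires 28 − 11 = 17 ≥ 18, which does not hold.

False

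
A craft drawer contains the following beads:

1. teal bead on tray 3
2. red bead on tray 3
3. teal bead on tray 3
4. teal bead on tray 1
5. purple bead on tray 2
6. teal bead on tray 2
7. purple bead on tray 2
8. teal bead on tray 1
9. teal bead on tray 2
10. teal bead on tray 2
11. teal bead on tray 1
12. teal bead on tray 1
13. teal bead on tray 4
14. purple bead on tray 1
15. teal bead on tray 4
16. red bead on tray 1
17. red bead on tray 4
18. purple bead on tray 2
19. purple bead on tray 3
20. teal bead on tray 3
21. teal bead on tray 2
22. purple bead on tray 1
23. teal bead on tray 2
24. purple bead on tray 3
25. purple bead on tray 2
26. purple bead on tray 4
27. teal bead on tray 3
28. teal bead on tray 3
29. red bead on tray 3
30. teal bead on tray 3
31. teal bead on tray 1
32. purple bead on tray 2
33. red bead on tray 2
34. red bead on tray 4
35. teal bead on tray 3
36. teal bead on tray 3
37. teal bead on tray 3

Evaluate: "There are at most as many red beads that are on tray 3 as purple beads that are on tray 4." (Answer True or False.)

red beads on tray 3: 2.
purple beads on tray 4: 1.
The claim requires 2 ≤ 1, which does not hold.

False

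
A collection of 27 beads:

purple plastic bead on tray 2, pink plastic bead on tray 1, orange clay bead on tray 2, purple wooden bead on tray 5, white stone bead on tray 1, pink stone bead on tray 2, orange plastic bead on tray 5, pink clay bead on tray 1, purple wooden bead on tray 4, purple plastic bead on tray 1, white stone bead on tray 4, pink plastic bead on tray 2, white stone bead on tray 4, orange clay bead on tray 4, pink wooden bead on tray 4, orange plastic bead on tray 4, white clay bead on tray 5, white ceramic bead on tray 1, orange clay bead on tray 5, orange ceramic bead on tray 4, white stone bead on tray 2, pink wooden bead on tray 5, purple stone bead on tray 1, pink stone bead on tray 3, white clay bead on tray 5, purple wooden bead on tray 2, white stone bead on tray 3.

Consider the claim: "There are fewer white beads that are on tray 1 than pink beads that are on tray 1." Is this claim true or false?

False

There are 2 white beads on tray 1.
There are 2 pink beads on tray 1.
The claim requires 2 < 2, which does not hold.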